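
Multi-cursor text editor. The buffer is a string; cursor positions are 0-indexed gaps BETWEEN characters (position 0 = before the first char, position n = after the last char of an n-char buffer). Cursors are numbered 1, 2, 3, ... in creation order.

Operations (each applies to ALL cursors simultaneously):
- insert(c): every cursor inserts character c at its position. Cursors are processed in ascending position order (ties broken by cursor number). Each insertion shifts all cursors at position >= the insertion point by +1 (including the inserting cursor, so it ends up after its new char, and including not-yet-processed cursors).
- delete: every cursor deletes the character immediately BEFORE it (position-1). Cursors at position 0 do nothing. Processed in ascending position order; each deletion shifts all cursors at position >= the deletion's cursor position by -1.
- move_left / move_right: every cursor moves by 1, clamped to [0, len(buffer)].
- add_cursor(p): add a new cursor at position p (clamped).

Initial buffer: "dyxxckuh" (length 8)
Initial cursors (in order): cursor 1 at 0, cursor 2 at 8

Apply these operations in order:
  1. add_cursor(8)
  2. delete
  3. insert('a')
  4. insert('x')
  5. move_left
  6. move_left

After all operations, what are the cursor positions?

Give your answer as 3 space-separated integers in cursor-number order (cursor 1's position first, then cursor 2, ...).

After op 1 (add_cursor(8)): buffer="dyxxckuh" (len 8), cursors c1@0 c2@8 c3@8, authorship ........
After op 2 (delete): buffer="dyxxck" (len 6), cursors c1@0 c2@6 c3@6, authorship ......
After op 3 (insert('a')): buffer="adyxxckaa" (len 9), cursors c1@1 c2@9 c3@9, authorship 1......23
After op 4 (insert('x')): buffer="axdyxxckaaxx" (len 12), cursors c1@2 c2@12 c3@12, authorship 11......2323
After op 5 (move_left): buffer="axdyxxckaaxx" (len 12), cursors c1@1 c2@11 c3@11, authorship 11......2323
After op 6 (move_left): buffer="axdyxxckaaxx" (len 12), cursors c1@0 c2@10 c3@10, authorship 11......2323

Answer: 0 10 10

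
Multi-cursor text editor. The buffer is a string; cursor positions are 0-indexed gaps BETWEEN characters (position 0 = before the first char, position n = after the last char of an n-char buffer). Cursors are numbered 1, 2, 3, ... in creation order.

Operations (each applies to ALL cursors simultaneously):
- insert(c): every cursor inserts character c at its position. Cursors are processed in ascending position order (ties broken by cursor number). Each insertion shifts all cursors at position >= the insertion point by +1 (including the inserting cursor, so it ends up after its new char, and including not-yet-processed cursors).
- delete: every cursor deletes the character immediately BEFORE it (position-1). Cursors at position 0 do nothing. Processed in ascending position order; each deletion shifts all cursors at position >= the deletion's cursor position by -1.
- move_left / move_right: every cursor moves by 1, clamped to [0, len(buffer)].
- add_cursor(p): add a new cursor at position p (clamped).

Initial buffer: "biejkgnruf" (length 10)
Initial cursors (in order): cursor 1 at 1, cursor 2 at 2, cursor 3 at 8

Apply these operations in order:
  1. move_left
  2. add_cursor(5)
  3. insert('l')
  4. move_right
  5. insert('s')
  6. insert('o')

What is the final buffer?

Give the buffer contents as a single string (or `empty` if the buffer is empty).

After op 1 (move_left): buffer="biejkgnruf" (len 10), cursors c1@0 c2@1 c3@7, authorship ..........
After op 2 (add_cursor(5)): buffer="biejkgnruf" (len 10), cursors c1@0 c2@1 c4@5 c3@7, authorship ..........
After op 3 (insert('l')): buffer="lbliejklgnlruf" (len 14), cursors c1@1 c2@3 c4@8 c3@11, authorship 1.2....4..3...
After op 4 (move_right): buffer="lbliejklgnlruf" (len 14), cursors c1@2 c2@4 c4@9 c3@12, authorship 1.2....4..3...
After op 5 (insert('s')): buffer="lbslisejklgsnlrsuf" (len 18), cursors c1@3 c2@6 c4@12 c3@16, authorship 1.12.2...4.4.3.3..
After op 6 (insert('o')): buffer="lbsolisoejklgsonlrsouf" (len 22), cursors c1@4 c2@8 c4@15 c3@20, authorship 1.112.22...4.44.3.33..

Answer: lbsolisoejklgsonlrsouf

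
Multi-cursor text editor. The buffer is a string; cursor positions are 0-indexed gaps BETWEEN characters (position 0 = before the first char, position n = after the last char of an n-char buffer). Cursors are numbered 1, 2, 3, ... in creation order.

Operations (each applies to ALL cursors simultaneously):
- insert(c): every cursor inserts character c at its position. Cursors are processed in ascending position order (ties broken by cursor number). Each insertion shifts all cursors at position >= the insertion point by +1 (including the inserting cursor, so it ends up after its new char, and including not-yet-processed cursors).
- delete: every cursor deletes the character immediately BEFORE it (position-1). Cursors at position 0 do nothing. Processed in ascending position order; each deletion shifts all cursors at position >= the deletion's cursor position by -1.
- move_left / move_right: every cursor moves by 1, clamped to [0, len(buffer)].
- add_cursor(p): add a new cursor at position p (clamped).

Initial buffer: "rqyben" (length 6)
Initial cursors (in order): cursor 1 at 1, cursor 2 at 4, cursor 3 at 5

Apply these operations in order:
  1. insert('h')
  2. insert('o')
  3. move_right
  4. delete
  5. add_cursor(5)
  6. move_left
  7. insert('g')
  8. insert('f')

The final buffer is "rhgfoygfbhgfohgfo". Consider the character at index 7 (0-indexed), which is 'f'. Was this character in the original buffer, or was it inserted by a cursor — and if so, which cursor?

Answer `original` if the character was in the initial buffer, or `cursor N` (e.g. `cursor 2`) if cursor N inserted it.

Answer: cursor 4

Derivation:
After op 1 (insert('h')): buffer="rhqybhehn" (len 9), cursors c1@2 c2@6 c3@8, authorship .1...2.3.
After op 2 (insert('o')): buffer="rhoqybhoehon" (len 12), cursors c1@3 c2@8 c3@11, authorship .11...22.33.
After op 3 (move_right): buffer="rhoqybhoehon" (len 12), cursors c1@4 c2@9 c3@12, authorship .11...22.33.
After op 4 (delete): buffer="rhoybhoho" (len 9), cursors c1@3 c2@7 c3@9, authorship .11..2233
After op 5 (add_cursor(5)): buffer="rhoybhoho" (len 9), cursors c1@3 c4@5 c2@7 c3@9, authorship .11..2233
After op 6 (move_left): buffer="rhoybhoho" (len 9), cursors c1@2 c4@4 c2@6 c3@8, authorship .11..2233
After op 7 (insert('g')): buffer="rhgoygbhgohgo" (len 13), cursors c1@3 c4@6 c2@9 c3@12, authorship .111.4.222333
After op 8 (insert('f')): buffer="rhgfoygfbhgfohgfo" (len 17), cursors c1@4 c4@8 c2@12 c3@16, authorship .1111.44.22223333
Authorship (.=original, N=cursor N): . 1 1 1 1 . 4 4 . 2 2 2 2 3 3 3 3
Index 7: author = 4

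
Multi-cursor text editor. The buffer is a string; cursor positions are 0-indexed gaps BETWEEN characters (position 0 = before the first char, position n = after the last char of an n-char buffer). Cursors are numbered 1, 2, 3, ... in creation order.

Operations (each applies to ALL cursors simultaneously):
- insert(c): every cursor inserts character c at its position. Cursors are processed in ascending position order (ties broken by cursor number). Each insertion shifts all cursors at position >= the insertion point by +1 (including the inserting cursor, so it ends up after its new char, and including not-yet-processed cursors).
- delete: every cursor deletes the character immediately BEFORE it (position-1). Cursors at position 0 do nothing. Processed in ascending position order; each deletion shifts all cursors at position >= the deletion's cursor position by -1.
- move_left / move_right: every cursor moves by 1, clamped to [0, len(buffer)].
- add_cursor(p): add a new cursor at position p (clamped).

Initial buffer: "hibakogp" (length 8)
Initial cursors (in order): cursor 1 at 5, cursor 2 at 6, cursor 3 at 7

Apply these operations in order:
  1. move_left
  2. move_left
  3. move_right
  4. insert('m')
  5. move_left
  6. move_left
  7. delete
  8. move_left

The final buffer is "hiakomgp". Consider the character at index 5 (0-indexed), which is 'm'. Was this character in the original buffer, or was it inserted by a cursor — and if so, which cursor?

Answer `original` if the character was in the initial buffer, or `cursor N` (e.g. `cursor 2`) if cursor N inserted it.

After op 1 (move_left): buffer="hibakogp" (len 8), cursors c1@4 c2@5 c3@6, authorship ........
After op 2 (move_left): buffer="hibakogp" (len 8), cursors c1@3 c2@4 c3@5, authorship ........
After op 3 (move_right): buffer="hibakogp" (len 8), cursors c1@4 c2@5 c3@6, authorship ........
After op 4 (insert('m')): buffer="hibamkmomgp" (len 11), cursors c1@5 c2@7 c3@9, authorship ....1.2.3..
After op 5 (move_left): buffer="hibamkmomgp" (len 11), cursors c1@4 c2@6 c3@8, authorship ....1.2.3..
After op 6 (move_left): buffer="hibamkmomgp" (len 11), cursors c1@3 c2@5 c3@7, authorship ....1.2.3..
After op 7 (delete): buffer="hiakomgp" (len 8), cursors c1@2 c2@3 c3@4, authorship .....3..
After op 8 (move_left): buffer="hiakomgp" (len 8), cursors c1@1 c2@2 c3@3, authorship .....3..
Authorship (.=original, N=cursor N): . . . . . 3 . .
Index 5: author = 3

Answer: cursor 3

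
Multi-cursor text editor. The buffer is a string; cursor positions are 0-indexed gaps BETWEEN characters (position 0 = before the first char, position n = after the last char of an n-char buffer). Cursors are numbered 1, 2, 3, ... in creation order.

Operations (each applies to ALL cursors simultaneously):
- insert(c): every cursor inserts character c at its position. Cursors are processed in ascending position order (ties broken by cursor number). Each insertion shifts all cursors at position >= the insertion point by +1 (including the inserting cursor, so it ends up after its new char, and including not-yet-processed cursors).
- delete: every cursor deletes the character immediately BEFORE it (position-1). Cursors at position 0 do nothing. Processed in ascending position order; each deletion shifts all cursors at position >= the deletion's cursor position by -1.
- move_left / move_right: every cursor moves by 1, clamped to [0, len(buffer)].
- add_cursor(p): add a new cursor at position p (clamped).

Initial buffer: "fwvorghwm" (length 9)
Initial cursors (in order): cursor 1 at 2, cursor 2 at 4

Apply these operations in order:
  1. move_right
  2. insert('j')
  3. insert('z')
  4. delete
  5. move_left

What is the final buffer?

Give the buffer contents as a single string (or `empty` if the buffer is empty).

Answer: fwvjorjghwm

Derivation:
After op 1 (move_right): buffer="fwvorghwm" (len 9), cursors c1@3 c2@5, authorship .........
After op 2 (insert('j')): buffer="fwvjorjghwm" (len 11), cursors c1@4 c2@7, authorship ...1..2....
After op 3 (insert('z')): buffer="fwvjzorjzghwm" (len 13), cursors c1@5 c2@9, authorship ...11..22....
After op 4 (delete): buffer="fwvjorjghwm" (len 11), cursors c1@4 c2@7, authorship ...1..2....
After op 5 (move_left): buffer="fwvjorjghwm" (len 11), cursors c1@3 c2@6, authorship ...1..2....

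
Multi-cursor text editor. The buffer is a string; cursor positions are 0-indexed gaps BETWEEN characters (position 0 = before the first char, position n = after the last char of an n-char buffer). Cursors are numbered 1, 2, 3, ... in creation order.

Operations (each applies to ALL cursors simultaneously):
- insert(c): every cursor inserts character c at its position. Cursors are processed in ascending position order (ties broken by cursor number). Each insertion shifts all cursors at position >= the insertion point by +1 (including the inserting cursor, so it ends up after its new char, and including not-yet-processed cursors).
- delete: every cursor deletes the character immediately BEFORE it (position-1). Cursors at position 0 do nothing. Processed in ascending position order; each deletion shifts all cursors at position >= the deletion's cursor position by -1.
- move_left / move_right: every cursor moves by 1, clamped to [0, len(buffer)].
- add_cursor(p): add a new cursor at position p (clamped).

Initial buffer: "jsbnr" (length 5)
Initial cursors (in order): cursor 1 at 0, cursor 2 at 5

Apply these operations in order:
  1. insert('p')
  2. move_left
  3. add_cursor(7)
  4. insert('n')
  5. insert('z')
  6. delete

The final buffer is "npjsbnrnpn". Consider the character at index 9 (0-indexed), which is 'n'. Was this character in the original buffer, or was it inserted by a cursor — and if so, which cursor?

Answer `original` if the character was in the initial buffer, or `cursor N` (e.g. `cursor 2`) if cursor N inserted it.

Answer: cursor 3

Derivation:
After op 1 (insert('p')): buffer="pjsbnrp" (len 7), cursors c1@1 c2@7, authorship 1.....2
After op 2 (move_left): buffer="pjsbnrp" (len 7), cursors c1@0 c2@6, authorship 1.....2
After op 3 (add_cursor(7)): buffer="pjsbnrp" (len 7), cursors c1@0 c2@6 c3@7, authorship 1.....2
After op 4 (insert('n')): buffer="npjsbnrnpn" (len 10), cursors c1@1 c2@8 c3@10, authorship 11.....223
After op 5 (insert('z')): buffer="nzpjsbnrnzpnz" (len 13), cursors c1@2 c2@10 c3@13, authorship 111.....22233
After op 6 (delete): buffer="npjsbnrnpn" (len 10), cursors c1@1 c2@8 c3@10, authorship 11.....223
Authorship (.=original, N=cursor N): 1 1 . . . . . 2 2 3
Index 9: author = 3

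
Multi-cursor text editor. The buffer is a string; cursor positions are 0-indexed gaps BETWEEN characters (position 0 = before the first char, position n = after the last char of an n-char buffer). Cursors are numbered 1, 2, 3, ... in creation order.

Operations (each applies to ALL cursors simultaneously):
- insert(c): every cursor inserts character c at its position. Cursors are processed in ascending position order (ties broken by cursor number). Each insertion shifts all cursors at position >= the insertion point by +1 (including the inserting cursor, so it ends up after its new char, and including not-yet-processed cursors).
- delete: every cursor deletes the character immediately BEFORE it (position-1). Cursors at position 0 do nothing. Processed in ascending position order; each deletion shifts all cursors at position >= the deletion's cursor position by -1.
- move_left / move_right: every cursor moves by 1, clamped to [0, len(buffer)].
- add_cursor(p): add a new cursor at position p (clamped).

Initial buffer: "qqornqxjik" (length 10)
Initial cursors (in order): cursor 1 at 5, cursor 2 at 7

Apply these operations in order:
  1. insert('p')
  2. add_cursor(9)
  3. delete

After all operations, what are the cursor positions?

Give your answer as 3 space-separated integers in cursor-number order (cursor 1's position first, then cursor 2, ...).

After op 1 (insert('p')): buffer="qqornpqxpjik" (len 12), cursors c1@6 c2@9, authorship .....1..2...
After op 2 (add_cursor(9)): buffer="qqornpqxpjik" (len 12), cursors c1@6 c2@9 c3@9, authorship .....1..2...
After op 3 (delete): buffer="qqornqjik" (len 9), cursors c1@5 c2@6 c3@6, authorship .........

Answer: 5 6 6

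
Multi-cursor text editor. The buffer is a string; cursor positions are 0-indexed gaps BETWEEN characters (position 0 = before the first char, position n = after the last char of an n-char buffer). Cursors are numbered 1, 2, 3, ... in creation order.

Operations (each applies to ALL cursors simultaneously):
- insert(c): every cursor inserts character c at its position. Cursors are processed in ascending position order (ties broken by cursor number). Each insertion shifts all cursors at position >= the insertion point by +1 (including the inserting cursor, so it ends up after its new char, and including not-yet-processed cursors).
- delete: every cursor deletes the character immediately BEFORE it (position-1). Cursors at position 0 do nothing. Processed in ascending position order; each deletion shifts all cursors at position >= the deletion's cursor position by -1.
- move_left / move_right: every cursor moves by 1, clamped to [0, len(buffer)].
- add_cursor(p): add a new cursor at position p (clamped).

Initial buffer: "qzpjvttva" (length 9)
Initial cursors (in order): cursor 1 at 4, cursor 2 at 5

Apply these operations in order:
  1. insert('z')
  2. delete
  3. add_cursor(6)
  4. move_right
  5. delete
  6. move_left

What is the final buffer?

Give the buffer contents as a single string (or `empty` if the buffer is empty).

After op 1 (insert('z')): buffer="qzpjzvzttva" (len 11), cursors c1@5 c2@7, authorship ....1.2....
After op 2 (delete): buffer="qzpjvttva" (len 9), cursors c1@4 c2@5, authorship .........
After op 3 (add_cursor(6)): buffer="qzpjvttva" (len 9), cursors c1@4 c2@5 c3@6, authorship .........
After op 4 (move_right): buffer="qzpjvttva" (len 9), cursors c1@5 c2@6 c3@7, authorship .........
After op 5 (delete): buffer="qzpjva" (len 6), cursors c1@4 c2@4 c3@4, authorship ......
After op 6 (move_left): buffer="qzpjva" (len 6), cursors c1@3 c2@3 c3@3, authorship ......

Answer: qzpjva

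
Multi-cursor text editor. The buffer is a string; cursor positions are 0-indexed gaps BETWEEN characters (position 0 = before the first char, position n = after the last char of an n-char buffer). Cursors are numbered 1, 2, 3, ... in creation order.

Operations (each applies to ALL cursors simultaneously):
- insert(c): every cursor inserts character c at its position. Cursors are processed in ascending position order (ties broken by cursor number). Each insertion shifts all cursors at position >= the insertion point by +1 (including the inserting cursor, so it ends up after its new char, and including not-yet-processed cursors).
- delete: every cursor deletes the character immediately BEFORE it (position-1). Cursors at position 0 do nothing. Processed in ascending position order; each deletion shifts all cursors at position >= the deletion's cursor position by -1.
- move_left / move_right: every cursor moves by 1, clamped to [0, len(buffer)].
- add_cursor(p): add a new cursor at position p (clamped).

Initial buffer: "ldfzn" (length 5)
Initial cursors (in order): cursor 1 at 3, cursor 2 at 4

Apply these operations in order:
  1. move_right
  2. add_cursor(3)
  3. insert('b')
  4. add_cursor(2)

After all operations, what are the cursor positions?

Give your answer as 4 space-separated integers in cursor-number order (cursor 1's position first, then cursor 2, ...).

Answer: 6 8 4 2

Derivation:
After op 1 (move_right): buffer="ldfzn" (len 5), cursors c1@4 c2@5, authorship .....
After op 2 (add_cursor(3)): buffer="ldfzn" (len 5), cursors c3@3 c1@4 c2@5, authorship .....
After op 3 (insert('b')): buffer="ldfbzbnb" (len 8), cursors c3@4 c1@6 c2@8, authorship ...3.1.2
After op 4 (add_cursor(2)): buffer="ldfbzbnb" (len 8), cursors c4@2 c3@4 c1@6 c2@8, authorship ...3.1.2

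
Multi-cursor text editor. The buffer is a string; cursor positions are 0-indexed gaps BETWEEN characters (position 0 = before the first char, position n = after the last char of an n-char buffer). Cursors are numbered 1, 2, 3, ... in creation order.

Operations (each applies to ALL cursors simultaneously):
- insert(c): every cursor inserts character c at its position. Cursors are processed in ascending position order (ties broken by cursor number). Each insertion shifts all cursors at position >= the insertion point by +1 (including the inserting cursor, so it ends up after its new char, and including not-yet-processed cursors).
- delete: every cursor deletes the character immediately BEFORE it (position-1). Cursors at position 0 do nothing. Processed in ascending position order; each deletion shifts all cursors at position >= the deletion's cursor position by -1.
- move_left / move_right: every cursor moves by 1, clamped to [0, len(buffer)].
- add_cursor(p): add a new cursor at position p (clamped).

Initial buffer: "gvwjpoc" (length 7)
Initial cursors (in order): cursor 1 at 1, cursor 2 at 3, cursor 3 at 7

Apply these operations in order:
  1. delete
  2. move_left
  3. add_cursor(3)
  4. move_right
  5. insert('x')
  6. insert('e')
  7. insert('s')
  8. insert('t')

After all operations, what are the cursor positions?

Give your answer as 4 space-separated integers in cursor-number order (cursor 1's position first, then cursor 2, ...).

After op 1 (delete): buffer="vjpo" (len 4), cursors c1@0 c2@1 c3@4, authorship ....
After op 2 (move_left): buffer="vjpo" (len 4), cursors c1@0 c2@0 c3@3, authorship ....
After op 3 (add_cursor(3)): buffer="vjpo" (len 4), cursors c1@0 c2@0 c3@3 c4@3, authorship ....
After op 4 (move_right): buffer="vjpo" (len 4), cursors c1@1 c2@1 c3@4 c4@4, authorship ....
After op 5 (insert('x')): buffer="vxxjpoxx" (len 8), cursors c1@3 c2@3 c3@8 c4@8, authorship .12...34
After op 6 (insert('e')): buffer="vxxeejpoxxee" (len 12), cursors c1@5 c2@5 c3@12 c4@12, authorship .1212...3434
After op 7 (insert('s')): buffer="vxxeessjpoxxeess" (len 16), cursors c1@7 c2@7 c3@16 c4@16, authorship .121212...343434
After op 8 (insert('t')): buffer="vxxeessttjpoxxeesstt" (len 20), cursors c1@9 c2@9 c3@20 c4@20, authorship .12121212...34343434

Answer: 9 9 20 20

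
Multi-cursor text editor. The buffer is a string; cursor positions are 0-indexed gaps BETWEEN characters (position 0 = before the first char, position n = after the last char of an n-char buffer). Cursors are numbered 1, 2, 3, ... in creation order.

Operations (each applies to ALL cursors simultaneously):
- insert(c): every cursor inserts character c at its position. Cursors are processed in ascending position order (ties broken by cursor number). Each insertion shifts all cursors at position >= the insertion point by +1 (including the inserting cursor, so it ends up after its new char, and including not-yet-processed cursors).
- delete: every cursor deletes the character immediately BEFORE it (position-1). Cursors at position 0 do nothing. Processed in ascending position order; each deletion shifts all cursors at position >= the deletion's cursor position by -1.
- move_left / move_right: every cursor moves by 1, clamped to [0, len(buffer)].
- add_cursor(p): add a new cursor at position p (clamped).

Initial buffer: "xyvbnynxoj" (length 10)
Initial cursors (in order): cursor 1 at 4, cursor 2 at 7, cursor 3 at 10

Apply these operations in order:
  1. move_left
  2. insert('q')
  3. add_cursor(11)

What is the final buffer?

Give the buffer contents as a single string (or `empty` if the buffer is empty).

After op 1 (move_left): buffer="xyvbnynxoj" (len 10), cursors c1@3 c2@6 c3@9, authorship ..........
After op 2 (insert('q')): buffer="xyvqbnyqnxoqj" (len 13), cursors c1@4 c2@8 c3@12, authorship ...1...2...3.
After op 3 (add_cursor(11)): buffer="xyvqbnyqnxoqj" (len 13), cursors c1@4 c2@8 c4@11 c3@12, authorship ...1...2...3.

Answer: xyvqbnyqnxoqj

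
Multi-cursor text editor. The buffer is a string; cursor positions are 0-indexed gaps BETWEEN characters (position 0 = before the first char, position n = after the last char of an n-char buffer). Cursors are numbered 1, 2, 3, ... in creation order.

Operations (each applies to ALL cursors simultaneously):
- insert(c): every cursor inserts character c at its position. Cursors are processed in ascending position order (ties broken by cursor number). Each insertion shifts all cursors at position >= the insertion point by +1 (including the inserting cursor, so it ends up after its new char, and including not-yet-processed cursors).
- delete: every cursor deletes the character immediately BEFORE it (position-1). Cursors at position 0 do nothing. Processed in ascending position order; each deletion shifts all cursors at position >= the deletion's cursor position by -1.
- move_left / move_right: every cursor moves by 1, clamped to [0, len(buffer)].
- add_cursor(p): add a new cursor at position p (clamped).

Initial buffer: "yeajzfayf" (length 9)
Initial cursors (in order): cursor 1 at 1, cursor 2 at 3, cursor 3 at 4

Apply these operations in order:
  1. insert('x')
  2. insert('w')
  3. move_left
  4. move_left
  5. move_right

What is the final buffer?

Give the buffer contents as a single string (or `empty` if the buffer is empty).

After op 1 (insert('x')): buffer="yxeaxjxzfayf" (len 12), cursors c1@2 c2@5 c3@7, authorship .1..2.3.....
After op 2 (insert('w')): buffer="yxweaxwjxwzfayf" (len 15), cursors c1@3 c2@7 c3@10, authorship .11..22.33.....
After op 3 (move_left): buffer="yxweaxwjxwzfayf" (len 15), cursors c1@2 c2@6 c3@9, authorship .11..22.33.....
After op 4 (move_left): buffer="yxweaxwjxwzfayf" (len 15), cursors c1@1 c2@5 c3@8, authorship .11..22.33.....
After op 5 (move_right): buffer="yxweaxwjxwzfayf" (len 15), cursors c1@2 c2@6 c3@9, authorship .11..22.33.....

Answer: yxweaxwjxwzfayf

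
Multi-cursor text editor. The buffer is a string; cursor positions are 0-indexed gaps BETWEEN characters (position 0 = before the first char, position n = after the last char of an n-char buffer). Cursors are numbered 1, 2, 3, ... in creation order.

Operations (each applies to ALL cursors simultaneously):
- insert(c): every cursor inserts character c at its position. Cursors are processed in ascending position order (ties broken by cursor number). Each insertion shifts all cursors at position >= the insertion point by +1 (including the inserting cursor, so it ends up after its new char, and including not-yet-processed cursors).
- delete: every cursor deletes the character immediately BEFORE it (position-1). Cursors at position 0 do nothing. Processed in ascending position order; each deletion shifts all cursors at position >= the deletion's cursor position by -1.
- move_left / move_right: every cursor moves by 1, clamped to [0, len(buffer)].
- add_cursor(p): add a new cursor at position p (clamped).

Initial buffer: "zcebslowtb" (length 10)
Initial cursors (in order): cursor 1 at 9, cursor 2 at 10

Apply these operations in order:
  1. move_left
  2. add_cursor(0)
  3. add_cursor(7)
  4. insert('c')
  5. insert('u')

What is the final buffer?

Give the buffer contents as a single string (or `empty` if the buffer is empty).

Answer: cuzcebslocuwcutcub

Derivation:
After op 1 (move_left): buffer="zcebslowtb" (len 10), cursors c1@8 c2@9, authorship ..........
After op 2 (add_cursor(0)): buffer="zcebslowtb" (len 10), cursors c3@0 c1@8 c2@9, authorship ..........
After op 3 (add_cursor(7)): buffer="zcebslowtb" (len 10), cursors c3@0 c4@7 c1@8 c2@9, authorship ..........
After op 4 (insert('c')): buffer="czcebslocwctcb" (len 14), cursors c3@1 c4@9 c1@11 c2@13, authorship 3.......4.1.2.
After op 5 (insert('u')): buffer="cuzcebslocuwcutcub" (len 18), cursors c3@2 c4@11 c1@14 c2@17, authorship 33.......44.11.22.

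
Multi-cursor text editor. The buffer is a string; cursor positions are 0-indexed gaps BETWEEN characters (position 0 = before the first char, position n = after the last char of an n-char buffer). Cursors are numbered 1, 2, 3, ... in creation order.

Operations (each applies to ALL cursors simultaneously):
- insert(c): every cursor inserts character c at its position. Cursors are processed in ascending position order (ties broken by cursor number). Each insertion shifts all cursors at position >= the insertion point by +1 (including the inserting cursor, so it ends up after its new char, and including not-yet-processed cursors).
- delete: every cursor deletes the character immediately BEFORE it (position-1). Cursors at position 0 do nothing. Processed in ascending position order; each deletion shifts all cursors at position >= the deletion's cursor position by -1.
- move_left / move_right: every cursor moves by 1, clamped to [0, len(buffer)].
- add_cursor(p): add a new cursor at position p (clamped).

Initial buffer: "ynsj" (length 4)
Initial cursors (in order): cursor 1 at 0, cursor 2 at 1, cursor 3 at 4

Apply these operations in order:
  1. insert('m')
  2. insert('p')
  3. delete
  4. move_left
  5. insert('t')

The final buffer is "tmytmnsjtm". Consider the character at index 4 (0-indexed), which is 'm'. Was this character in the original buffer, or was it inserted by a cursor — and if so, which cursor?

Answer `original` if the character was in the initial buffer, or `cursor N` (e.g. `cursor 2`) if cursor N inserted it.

After op 1 (insert('m')): buffer="mymnsjm" (len 7), cursors c1@1 c2@3 c3@7, authorship 1.2...3
After op 2 (insert('p')): buffer="mpympnsjmp" (len 10), cursors c1@2 c2@5 c3@10, authorship 11.22...33
After op 3 (delete): buffer="mymnsjm" (len 7), cursors c1@1 c2@3 c3@7, authorship 1.2...3
After op 4 (move_left): buffer="mymnsjm" (len 7), cursors c1@0 c2@2 c3@6, authorship 1.2...3
After op 5 (insert('t')): buffer="tmytmnsjtm" (len 10), cursors c1@1 c2@4 c3@9, authorship 11.22...33
Authorship (.=original, N=cursor N): 1 1 . 2 2 . . . 3 3
Index 4: author = 2

Answer: cursor 2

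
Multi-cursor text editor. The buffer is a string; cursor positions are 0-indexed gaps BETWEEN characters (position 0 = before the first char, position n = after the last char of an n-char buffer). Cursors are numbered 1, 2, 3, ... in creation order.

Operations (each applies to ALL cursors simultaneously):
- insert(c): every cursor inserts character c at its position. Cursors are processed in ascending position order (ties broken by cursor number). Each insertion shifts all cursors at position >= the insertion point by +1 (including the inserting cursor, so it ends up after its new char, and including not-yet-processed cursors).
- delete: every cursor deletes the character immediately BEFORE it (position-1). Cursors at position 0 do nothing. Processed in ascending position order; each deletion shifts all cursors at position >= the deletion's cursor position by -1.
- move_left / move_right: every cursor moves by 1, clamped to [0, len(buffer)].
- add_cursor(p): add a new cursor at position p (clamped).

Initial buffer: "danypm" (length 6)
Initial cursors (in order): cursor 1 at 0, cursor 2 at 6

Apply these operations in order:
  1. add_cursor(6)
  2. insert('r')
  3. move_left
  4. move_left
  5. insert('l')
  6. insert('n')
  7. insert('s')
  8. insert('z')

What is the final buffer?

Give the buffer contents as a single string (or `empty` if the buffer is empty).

Answer: lnszrdanypmllnnsszzrr

Derivation:
After op 1 (add_cursor(6)): buffer="danypm" (len 6), cursors c1@0 c2@6 c3@6, authorship ......
After op 2 (insert('r')): buffer="rdanypmrr" (len 9), cursors c1@1 c2@9 c3@9, authorship 1......23
After op 3 (move_left): buffer="rdanypmrr" (len 9), cursors c1@0 c2@8 c3@8, authorship 1......23
After op 4 (move_left): buffer="rdanypmrr" (len 9), cursors c1@0 c2@7 c3@7, authorship 1......23
After op 5 (insert('l')): buffer="lrdanypmllrr" (len 12), cursors c1@1 c2@10 c3@10, authorship 11......2323
After op 6 (insert('n')): buffer="lnrdanypmllnnrr" (len 15), cursors c1@2 c2@13 c3@13, authorship 111......232323
After op 7 (insert('s')): buffer="lnsrdanypmllnnssrr" (len 18), cursors c1@3 c2@16 c3@16, authorship 1111......23232323
After op 8 (insert('z')): buffer="lnszrdanypmllnnsszzrr" (len 21), cursors c1@4 c2@19 c3@19, authorship 11111......2323232323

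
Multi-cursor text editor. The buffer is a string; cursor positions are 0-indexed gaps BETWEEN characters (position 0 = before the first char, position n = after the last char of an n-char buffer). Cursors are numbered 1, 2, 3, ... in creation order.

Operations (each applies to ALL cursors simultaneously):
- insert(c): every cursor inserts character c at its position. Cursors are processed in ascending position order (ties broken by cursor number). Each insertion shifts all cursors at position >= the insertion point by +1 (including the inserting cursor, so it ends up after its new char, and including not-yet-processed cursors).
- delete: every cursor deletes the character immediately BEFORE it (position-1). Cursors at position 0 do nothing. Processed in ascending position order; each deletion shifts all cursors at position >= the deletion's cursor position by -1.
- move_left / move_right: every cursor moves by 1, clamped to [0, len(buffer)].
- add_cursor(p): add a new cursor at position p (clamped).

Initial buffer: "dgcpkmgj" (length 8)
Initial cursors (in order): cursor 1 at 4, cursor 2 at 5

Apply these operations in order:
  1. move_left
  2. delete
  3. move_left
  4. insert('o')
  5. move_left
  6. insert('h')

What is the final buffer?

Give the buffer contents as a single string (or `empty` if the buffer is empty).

Answer: dohhogkmgj

Derivation:
After op 1 (move_left): buffer="dgcpkmgj" (len 8), cursors c1@3 c2@4, authorship ........
After op 2 (delete): buffer="dgkmgj" (len 6), cursors c1@2 c2@2, authorship ......
After op 3 (move_left): buffer="dgkmgj" (len 6), cursors c1@1 c2@1, authorship ......
After op 4 (insert('o')): buffer="doogkmgj" (len 8), cursors c1@3 c2@3, authorship .12.....
After op 5 (move_left): buffer="doogkmgj" (len 8), cursors c1@2 c2@2, authorship .12.....
After op 6 (insert('h')): buffer="dohhogkmgj" (len 10), cursors c1@4 c2@4, authorship .1122.....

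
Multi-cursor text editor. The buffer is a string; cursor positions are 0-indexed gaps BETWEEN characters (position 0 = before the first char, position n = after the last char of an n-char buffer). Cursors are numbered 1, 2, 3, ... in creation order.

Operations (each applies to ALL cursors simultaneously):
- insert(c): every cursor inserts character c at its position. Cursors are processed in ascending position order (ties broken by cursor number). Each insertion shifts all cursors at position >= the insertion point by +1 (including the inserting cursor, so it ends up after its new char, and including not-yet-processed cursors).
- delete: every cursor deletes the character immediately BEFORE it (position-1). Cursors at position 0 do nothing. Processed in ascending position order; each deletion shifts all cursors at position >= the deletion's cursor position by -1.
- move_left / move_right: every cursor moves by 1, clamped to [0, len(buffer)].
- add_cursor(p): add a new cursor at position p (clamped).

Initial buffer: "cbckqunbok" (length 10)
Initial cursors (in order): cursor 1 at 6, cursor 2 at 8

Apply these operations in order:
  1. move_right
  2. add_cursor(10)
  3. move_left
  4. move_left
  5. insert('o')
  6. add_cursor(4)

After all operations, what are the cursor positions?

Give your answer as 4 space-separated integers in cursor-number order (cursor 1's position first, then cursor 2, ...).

After op 1 (move_right): buffer="cbckqunbok" (len 10), cursors c1@7 c2@9, authorship ..........
After op 2 (add_cursor(10)): buffer="cbckqunbok" (len 10), cursors c1@7 c2@9 c3@10, authorship ..........
After op 3 (move_left): buffer="cbckqunbok" (len 10), cursors c1@6 c2@8 c3@9, authorship ..........
After op 4 (move_left): buffer="cbckqunbok" (len 10), cursors c1@5 c2@7 c3@8, authorship ..........
After op 5 (insert('o')): buffer="cbckqounobook" (len 13), cursors c1@6 c2@9 c3@11, authorship .....1..2.3..
After op 6 (add_cursor(4)): buffer="cbckqounobook" (len 13), cursors c4@4 c1@6 c2@9 c3@11, authorship .....1..2.3..

Answer: 6 9 11 4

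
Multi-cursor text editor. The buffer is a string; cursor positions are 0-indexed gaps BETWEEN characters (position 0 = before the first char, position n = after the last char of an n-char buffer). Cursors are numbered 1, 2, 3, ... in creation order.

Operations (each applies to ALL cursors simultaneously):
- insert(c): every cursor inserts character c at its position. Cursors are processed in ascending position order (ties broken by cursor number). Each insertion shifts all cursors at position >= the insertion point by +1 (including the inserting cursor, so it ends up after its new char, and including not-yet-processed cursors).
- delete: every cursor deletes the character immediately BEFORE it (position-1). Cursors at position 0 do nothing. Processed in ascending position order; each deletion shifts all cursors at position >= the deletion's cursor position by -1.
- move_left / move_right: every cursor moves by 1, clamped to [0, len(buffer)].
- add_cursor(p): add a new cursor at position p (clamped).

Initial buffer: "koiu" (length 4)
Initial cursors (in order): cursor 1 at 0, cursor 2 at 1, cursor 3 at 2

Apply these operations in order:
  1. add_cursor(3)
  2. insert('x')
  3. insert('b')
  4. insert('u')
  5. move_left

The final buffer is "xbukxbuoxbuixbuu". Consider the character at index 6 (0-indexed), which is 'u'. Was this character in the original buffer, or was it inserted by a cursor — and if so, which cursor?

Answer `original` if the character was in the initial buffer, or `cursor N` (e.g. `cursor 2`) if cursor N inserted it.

After op 1 (add_cursor(3)): buffer="koiu" (len 4), cursors c1@0 c2@1 c3@2 c4@3, authorship ....
After op 2 (insert('x')): buffer="xkxoxixu" (len 8), cursors c1@1 c2@3 c3@5 c4@7, authorship 1.2.3.4.
After op 3 (insert('b')): buffer="xbkxboxbixbu" (len 12), cursors c1@2 c2@5 c3@8 c4@11, authorship 11.22.33.44.
After op 4 (insert('u')): buffer="xbukxbuoxbuixbuu" (len 16), cursors c1@3 c2@7 c3@11 c4@15, authorship 111.222.333.444.
After op 5 (move_left): buffer="xbukxbuoxbuixbuu" (len 16), cursors c1@2 c2@6 c3@10 c4@14, authorship 111.222.333.444.
Authorship (.=original, N=cursor N): 1 1 1 . 2 2 2 . 3 3 3 . 4 4 4 .
Index 6: author = 2

Answer: cursor 2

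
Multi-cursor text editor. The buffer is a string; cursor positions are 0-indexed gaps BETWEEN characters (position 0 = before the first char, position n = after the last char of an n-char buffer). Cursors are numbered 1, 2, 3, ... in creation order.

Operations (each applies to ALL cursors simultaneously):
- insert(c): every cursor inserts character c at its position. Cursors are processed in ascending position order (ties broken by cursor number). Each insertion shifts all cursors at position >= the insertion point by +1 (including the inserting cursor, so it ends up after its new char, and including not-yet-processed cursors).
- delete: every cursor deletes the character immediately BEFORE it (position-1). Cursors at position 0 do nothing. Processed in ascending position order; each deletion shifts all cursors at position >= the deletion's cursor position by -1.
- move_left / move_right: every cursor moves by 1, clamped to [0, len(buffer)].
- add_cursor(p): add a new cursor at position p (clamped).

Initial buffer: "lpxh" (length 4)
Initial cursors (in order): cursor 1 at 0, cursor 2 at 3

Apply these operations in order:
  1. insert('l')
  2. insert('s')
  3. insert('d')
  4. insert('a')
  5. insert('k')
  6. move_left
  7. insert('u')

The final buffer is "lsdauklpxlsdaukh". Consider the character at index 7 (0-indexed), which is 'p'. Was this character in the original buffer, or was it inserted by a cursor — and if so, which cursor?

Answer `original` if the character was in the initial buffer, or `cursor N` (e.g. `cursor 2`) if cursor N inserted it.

Answer: original

Derivation:
After op 1 (insert('l')): buffer="llpxlh" (len 6), cursors c1@1 c2@5, authorship 1...2.
After op 2 (insert('s')): buffer="lslpxlsh" (len 8), cursors c1@2 c2@7, authorship 11...22.
After op 3 (insert('d')): buffer="lsdlpxlsdh" (len 10), cursors c1@3 c2@9, authorship 111...222.
After op 4 (insert('a')): buffer="lsdalpxlsdah" (len 12), cursors c1@4 c2@11, authorship 1111...2222.
After op 5 (insert('k')): buffer="lsdaklpxlsdakh" (len 14), cursors c1@5 c2@13, authorship 11111...22222.
After op 6 (move_left): buffer="lsdaklpxlsdakh" (len 14), cursors c1@4 c2@12, authorship 11111...22222.
After op 7 (insert('u')): buffer="lsdauklpxlsdaukh" (len 16), cursors c1@5 c2@14, authorship 111111...222222.
Authorship (.=original, N=cursor N): 1 1 1 1 1 1 . . . 2 2 2 2 2 2 .
Index 7: author = original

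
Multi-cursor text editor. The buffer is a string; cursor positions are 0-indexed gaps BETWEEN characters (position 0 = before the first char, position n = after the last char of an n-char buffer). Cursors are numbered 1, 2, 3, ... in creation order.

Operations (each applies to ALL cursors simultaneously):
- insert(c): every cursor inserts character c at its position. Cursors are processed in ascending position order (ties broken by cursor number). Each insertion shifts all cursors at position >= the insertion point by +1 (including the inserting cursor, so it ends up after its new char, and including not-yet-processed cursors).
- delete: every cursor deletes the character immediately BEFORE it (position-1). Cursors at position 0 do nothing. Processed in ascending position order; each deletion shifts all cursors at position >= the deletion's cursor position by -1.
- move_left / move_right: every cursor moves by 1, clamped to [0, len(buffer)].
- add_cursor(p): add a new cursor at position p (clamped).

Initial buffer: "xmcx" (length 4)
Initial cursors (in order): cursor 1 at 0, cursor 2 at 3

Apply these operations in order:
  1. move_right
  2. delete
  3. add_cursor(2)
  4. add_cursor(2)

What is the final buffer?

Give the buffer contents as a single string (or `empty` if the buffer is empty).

Answer: mc

Derivation:
After op 1 (move_right): buffer="xmcx" (len 4), cursors c1@1 c2@4, authorship ....
After op 2 (delete): buffer="mc" (len 2), cursors c1@0 c2@2, authorship ..
After op 3 (add_cursor(2)): buffer="mc" (len 2), cursors c1@0 c2@2 c3@2, authorship ..
After op 4 (add_cursor(2)): buffer="mc" (len 2), cursors c1@0 c2@2 c3@2 c4@2, authorship ..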